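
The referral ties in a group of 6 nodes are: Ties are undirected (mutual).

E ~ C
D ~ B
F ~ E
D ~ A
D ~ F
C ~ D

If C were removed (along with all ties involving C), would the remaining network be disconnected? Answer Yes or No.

Even without C, every remaining node can still reach every other (the residual graph is connected), so C is not a cut vertex.

No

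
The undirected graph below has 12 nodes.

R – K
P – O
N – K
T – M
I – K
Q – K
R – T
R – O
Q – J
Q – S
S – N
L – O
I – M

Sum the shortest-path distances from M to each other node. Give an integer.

Distances from M: I:1, J:4, K:2, L:4, N:3, O:3, P:4, Q:3, R:2, S:4, T:1.
Sum = 1 + 4 + 2 + 4 + 3 + 3 + 4 + 3 + 2 + 4 + 1 = 31.

31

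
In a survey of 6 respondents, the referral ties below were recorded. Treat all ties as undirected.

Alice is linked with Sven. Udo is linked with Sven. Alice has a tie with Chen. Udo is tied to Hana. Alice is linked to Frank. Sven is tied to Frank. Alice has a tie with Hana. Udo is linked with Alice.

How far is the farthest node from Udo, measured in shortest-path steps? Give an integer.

Distances from Udo: Alice:1, Chen:2, Frank:2, Hana:1, Sven:1.
The largest is 2 (to Chen and Frank), so the eccentricity of Udo is 2.

2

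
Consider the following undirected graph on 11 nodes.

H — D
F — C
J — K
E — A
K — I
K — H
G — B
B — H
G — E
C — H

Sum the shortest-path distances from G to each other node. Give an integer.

Distances from G: A:2, B:1, C:3, D:3, E:1, F:4, H:2, I:4, J:4, K:3.
Sum = 2 + 1 + 3 + 3 + 1 + 4 + 2 + 4 + 4 + 3 = 27.

27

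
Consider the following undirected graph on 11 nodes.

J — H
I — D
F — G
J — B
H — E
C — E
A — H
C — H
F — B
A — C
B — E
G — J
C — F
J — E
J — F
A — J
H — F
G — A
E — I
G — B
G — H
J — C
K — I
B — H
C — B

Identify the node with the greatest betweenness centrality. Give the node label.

Unnormalized betweenness of each node: A:1/5, B:38/15, C:17/6, D:0, E:21, F:1/5, G:1/2, H:131/30, I:17, J:131/30, K:0.
E has the largest value, 21, making it the main broker — the node through which the most shortest paths run.

E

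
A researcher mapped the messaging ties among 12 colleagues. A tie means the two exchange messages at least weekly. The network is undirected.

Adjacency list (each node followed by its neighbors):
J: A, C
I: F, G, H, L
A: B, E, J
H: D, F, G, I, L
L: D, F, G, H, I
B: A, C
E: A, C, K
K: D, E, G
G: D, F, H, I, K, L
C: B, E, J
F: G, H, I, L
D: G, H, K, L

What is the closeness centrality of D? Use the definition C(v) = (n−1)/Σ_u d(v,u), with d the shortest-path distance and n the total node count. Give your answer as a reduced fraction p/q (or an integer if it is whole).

Distances from D: A:3, B:4, C:3, E:2, F:2, G:1, H:1, I:2, J:4, K:1, L:1. Sum = 24.
n = 12, so closeness = 11/24.

11/24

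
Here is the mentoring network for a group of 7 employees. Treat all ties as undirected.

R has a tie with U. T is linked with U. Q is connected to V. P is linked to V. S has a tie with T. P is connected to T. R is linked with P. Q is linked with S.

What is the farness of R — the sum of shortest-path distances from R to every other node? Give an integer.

Distances from R: P:1, Q:3, S:3, T:2, U:1, V:2.
Sum = 1 + 3 + 3 + 2 + 1 + 2 = 12.

12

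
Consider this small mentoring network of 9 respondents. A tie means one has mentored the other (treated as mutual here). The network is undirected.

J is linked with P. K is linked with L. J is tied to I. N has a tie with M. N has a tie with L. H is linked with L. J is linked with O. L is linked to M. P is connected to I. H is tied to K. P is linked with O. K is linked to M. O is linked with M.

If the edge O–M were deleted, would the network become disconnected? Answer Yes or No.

Without the O–M edge there is no alternate route between O and M, so the network disconnects. It is a bridge.

Yes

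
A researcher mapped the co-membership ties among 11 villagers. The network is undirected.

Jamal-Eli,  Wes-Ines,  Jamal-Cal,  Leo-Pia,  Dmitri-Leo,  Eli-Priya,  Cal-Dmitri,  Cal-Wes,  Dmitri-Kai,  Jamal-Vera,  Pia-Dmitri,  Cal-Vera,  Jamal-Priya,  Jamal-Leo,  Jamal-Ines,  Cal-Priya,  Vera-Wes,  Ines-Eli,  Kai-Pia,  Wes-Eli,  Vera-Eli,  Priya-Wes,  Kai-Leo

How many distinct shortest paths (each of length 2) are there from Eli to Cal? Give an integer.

4

The shortest distance is 2. The length-2 paths are: Eli–Priya–Cal; Eli–Wes–Cal; Eli–Jamal–Cal; Eli–Vera–Cal.
That gives 4 distinct shortest paths.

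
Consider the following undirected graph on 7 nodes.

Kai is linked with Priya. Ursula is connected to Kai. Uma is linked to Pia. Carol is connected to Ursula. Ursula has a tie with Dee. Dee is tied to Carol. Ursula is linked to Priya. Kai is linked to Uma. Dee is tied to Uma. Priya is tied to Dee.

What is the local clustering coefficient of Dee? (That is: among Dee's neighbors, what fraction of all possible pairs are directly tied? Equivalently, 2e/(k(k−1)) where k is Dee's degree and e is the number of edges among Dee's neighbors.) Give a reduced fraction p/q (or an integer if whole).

Dee's neighbors: Carol, Priya, Uma, and Ursula (k = 4).
Possible neighbor pairs: C(4,2) = 6. Edges among them: Carol–Ursula, Priya–Ursula → e = 2.
Clustering(Dee) = 2/6 = 1/3.

1/3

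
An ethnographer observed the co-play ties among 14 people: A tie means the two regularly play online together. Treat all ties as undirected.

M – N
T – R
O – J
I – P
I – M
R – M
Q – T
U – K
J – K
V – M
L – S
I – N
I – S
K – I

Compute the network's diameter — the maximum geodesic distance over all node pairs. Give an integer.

7

Eccentricity of each node (its greatest distance to any other): I:4, J:6, K:5, L:6, M:4, N:4, O:7, P:5, Q:7, R:5, S:5, T:6, U:6, V:5.
The maximum eccentricity is 7, realized for instance by the pair O–Q via O – J – K – I – M – R – T – Q. So the diameter is 7.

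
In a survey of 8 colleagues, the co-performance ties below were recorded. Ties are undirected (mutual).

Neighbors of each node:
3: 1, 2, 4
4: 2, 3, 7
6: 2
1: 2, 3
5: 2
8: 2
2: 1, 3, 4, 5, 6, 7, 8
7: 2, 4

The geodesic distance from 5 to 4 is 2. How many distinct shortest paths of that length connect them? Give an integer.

The shortest distance is 2, and the only length-2 path is 5–2–4. So there is exactly 1 shortest path.

1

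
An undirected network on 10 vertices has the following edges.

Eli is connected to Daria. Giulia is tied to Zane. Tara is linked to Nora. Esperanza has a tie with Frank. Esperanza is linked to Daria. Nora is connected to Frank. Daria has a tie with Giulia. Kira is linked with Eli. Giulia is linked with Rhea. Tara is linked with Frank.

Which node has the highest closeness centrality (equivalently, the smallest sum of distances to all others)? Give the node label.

Farness (sum of distances to all others) for each node — Daria:17, Eli:23, Esperanza:19, Frank:23, Giulia:21, Kira:31, Nora:30, Rhea:29, Tara:30, Zane:29.
The smallest farness is 17, for Daria, so Daria has the highest closeness.

Daria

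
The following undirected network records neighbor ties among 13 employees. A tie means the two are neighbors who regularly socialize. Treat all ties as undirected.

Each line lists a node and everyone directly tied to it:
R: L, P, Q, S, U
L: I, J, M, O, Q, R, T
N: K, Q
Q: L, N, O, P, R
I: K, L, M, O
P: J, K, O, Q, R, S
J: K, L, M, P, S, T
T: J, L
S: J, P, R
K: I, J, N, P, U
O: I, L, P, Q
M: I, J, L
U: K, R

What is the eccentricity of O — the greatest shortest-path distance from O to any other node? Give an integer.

Distances from O: I:1, J:2, K:2, L:1, M:2, N:2, P:1, Q:1, R:2, S:2, T:2, U:3.
The largest is 3 (to U), so the eccentricity of O is 3.

3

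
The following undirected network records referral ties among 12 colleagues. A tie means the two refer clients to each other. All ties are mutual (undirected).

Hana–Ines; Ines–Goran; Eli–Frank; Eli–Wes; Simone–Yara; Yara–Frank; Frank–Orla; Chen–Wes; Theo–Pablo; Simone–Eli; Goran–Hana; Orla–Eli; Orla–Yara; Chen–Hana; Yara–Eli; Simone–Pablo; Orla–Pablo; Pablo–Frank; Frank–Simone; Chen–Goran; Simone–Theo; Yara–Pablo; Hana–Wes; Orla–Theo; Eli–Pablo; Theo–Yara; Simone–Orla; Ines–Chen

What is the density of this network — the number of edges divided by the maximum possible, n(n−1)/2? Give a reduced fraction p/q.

There are 28 edges and 12 nodes, so the maximum possible is C(12,2) = 66.
Density = 28/66 = 14/33.

14/33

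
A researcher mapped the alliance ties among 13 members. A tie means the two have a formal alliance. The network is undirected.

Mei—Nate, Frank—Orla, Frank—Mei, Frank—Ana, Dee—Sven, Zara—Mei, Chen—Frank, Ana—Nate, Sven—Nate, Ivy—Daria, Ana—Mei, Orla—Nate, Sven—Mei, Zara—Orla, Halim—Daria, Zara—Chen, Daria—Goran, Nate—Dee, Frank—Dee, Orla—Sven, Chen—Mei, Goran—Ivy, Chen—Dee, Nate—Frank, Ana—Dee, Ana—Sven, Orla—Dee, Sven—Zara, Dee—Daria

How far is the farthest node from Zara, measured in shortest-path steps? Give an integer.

Distances from Zara: Ana:2, Chen:1, Daria:3, Dee:2, Frank:2, Goran:4, Halim:4, Ivy:4, Mei:1, Nate:2, Orla:1, Sven:1.
The largest is 4 (to Ivy, Goran, and Halim), so the eccentricity of Zara is 4.

4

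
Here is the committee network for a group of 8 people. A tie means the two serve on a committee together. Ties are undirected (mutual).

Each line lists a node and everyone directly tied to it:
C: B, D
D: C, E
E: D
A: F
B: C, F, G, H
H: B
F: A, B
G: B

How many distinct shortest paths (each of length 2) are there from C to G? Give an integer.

1

The shortest distance is 2, and the only length-2 path is C–B–G. So there is exactly 1 shortest path.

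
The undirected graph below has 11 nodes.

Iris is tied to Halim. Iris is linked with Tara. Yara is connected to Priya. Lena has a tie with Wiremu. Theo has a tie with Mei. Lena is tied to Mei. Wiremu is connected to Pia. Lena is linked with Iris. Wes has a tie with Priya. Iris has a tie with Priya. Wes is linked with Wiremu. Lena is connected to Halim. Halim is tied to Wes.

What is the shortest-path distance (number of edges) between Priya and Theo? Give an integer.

One shortest route is Priya – Iris – Lena – Mei – Theo, which uses 4 edges, and at distance 3 from Priya we only reach {Mei, Pia}, which does not include Theo. So d(Priya,Theo) = 4.

4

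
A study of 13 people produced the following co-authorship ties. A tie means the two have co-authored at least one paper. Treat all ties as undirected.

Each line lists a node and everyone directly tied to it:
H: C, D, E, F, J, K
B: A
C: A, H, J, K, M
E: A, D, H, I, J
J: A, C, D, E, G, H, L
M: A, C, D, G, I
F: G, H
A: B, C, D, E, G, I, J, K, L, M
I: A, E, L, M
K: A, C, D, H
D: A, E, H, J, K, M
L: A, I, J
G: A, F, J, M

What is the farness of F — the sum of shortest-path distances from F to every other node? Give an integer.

25

Distances from F: A:2, B:3, C:2, D:2, E:2, G:1, H:1, I:3, J:2, K:2, L:3, M:2.
Sum = 2 + 3 + 2 + 2 + 2 + 1 + 1 + 3 + 2 + 2 + 3 + 2 = 25.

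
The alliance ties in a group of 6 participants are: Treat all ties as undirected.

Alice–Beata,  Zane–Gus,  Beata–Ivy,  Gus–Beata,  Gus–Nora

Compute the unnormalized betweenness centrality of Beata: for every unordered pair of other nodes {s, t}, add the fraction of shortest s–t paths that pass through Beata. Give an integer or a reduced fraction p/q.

Pairs whose geodesics pass through Beata — Nora–Alice: 1; Nora–Ivy: 1; Alice–Zane: 1; Alice–Ivy: 1; Alice–Gus: 1; Zane–Ivy: 1; Ivy–Gus: 1.
All other pairs contribute 0.
Summing the contributions gives betweenness(Beata) = 7.

7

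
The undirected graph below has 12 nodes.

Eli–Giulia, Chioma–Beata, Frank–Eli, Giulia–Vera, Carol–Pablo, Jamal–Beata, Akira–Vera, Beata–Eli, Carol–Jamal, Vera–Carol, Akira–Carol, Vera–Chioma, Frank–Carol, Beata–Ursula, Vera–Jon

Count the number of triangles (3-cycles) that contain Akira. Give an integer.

Akira's neighbors: Carol and Vera.
Neighbor pairs that are themselves tied: Akira–Carol–Vera. Each forms one triangle with Akira, for 1 in total.

1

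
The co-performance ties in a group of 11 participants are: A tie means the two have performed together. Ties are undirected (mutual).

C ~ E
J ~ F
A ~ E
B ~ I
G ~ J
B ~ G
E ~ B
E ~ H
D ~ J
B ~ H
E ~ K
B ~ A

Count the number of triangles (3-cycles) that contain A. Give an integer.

A's neighbors: B and E.
Neighbor pairs that are themselves tied: A–B–E. Each forms one triangle with A, for 1 in total.

1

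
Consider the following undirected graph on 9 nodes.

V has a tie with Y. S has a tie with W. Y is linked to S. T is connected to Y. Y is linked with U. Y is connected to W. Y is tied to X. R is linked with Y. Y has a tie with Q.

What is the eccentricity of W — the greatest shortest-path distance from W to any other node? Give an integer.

Distances from W: Q:2, R:2, S:1, T:2, U:2, V:2, X:2, Y:1.
The largest is 2 (to U, X, Q, R, T, and V), so the eccentricity of W is 2.

2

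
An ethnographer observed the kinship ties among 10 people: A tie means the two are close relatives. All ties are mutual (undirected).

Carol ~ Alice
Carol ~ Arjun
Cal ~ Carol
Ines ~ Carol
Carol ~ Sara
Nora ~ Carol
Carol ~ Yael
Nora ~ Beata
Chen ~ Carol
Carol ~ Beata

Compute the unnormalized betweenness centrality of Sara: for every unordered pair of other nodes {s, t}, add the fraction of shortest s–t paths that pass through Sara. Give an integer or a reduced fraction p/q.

No shortest path between any pair of other nodes passes through Sara.
Summing the contributions gives betweenness(Sara) = 0.

0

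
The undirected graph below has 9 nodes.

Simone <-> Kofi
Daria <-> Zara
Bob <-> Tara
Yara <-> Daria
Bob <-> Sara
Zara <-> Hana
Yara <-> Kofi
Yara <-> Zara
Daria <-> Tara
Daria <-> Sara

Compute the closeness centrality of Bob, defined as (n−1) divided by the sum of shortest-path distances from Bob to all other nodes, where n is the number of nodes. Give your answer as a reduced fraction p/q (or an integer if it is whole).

Distances from Bob: Daria:2, Hana:4, Kofi:4, Sara:1, Simone:5, Tara:1, Yara:3, Zara:3. Sum = 23.
n = 9, so closeness = 8/23.

8/23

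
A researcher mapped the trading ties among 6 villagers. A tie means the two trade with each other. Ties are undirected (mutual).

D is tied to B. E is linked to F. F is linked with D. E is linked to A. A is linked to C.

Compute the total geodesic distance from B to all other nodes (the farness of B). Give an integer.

15

Distances from B: A:4, C:5, D:1, E:3, F:2.
Sum = 4 + 5 + 1 + 3 + 2 = 15.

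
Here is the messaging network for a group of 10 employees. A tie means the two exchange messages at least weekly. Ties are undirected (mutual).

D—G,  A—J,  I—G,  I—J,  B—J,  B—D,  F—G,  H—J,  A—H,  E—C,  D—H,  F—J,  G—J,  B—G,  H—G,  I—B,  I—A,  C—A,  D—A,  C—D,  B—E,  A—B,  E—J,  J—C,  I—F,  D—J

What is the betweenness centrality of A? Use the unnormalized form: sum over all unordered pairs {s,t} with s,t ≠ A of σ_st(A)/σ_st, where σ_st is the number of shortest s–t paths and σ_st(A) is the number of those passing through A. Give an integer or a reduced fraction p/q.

23/12

Pairs whose geodesics pass through A — B–C: 1/4; B–H: 1/4; C–H: 1/3; C–I: 1/2; H–I: 1/3; I–D: 1/4.
All other pairs contribute 0.
Summing the contributions gives betweenness(A) = 23/12.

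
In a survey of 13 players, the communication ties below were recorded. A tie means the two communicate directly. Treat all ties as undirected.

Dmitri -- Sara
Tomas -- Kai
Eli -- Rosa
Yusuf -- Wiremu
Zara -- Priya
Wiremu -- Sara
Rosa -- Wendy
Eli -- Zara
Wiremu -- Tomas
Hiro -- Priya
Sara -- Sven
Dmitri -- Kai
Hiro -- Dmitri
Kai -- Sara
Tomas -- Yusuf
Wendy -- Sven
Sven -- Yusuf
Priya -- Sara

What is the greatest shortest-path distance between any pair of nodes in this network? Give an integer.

5

Eccentricity of each node (its greatest distance to any other): Dmitri:4, Eli:5, Hiro:4, Kai:4, Priya:3, Rosa:4, Sara:3, Sven:3, Tomas:5, Wendy:4, Wiremu:4, Yusuf:4, Zara:4.
The maximum eccentricity is 5, realized for instance by the pair Eli–Tomas via Eli – Zara – Priya – Sara – Wiremu – Tomas. So the diameter is 5.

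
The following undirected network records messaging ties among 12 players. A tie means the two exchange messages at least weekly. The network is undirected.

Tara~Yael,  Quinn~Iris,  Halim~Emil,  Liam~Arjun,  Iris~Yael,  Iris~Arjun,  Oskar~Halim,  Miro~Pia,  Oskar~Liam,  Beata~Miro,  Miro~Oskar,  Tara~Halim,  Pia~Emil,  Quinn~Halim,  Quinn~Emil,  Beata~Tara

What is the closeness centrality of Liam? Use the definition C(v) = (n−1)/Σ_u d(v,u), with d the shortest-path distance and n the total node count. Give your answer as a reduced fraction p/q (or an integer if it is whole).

11/26

Distances from Liam: Arjun:1, Beata:3, Emil:3, Halim:2, Iris:2, Miro:2, Oskar:1, Pia:3, Quinn:3, Tara:3, Yael:3. Sum = 26.
n = 12, so closeness = 11/26.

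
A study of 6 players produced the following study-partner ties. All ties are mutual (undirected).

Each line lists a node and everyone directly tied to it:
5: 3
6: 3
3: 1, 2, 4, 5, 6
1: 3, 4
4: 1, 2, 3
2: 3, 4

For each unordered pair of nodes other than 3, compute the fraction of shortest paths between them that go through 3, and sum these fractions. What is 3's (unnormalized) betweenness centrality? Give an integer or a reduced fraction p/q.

Pairs whose geodesics pass through 3 — 5–4: 1; 5–6: 1; 5–1: 1; 5–2: 1; 4–6: 1; 6–1: 1; 6–2: 1; 1–2: 1/2.
All other pairs contribute 0.
Summing the contributions gives betweenness(3) = 15/2.

15/2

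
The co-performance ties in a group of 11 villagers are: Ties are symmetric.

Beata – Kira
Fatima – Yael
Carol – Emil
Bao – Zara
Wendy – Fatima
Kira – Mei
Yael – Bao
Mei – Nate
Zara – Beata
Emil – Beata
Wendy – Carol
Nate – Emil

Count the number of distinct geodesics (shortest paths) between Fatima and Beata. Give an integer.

The shortest distance is 4. The length-4 paths are: Fatima–Wendy–Carol–Emil–Beata; Fatima–Yael–Bao–Zara–Beata.
That gives 2 distinct shortest paths.

2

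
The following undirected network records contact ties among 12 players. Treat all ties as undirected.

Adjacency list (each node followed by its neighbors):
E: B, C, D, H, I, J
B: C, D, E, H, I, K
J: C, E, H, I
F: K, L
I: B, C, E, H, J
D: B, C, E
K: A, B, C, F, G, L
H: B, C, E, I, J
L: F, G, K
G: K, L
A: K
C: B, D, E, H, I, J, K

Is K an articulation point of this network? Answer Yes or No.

Yes

Removing K leaves {B, C, D, E, H, I, and J} with no path to {F, G, and L}, so the network splits into 3 components. K is a cut vertex.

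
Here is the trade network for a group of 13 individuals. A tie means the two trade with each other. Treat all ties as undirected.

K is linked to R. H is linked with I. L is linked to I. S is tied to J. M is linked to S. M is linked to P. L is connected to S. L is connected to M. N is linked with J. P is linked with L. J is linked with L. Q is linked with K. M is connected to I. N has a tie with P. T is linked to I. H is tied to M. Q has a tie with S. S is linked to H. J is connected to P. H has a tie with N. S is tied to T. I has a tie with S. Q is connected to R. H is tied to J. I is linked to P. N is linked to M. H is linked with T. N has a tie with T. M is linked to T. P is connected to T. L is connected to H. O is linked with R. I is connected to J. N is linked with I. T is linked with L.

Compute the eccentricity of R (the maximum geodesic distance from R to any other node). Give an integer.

Distances from R: H:3, I:3, J:3, K:1, L:3, M:3, N:4, O:1, P:4, Q:1, S:2, T:3.
The largest is 4 (to N and P), so the eccentricity of R is 4.

4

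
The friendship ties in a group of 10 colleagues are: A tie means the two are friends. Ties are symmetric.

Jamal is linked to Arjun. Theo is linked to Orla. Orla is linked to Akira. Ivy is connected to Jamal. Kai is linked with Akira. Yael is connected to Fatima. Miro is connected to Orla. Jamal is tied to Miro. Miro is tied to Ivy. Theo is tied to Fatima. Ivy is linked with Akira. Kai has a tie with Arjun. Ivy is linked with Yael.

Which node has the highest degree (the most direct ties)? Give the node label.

Ivy

Degrees — Akira:3, Arjun:2, Fatima:2, Ivy:4, Jamal:3, Kai:2, Miro:3, Orla:3, Theo:2, Yael:2.
The maximum is 4, attained only by Ivy.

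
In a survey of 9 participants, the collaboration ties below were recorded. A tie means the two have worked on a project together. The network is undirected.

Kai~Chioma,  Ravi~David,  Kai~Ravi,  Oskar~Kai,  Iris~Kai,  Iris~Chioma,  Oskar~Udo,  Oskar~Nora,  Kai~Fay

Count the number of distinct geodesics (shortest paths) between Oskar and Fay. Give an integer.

The shortest distance is 2, and the only length-2 path is Oskar–Kai–Fay. So there is exactly 1 shortest path.

1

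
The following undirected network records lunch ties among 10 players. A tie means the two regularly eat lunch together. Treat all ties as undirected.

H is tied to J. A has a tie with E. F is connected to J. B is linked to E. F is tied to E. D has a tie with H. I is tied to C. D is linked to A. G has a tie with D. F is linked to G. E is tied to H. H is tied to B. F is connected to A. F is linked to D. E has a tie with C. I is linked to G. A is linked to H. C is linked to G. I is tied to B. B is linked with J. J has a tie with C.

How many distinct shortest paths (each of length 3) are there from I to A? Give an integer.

5

The shortest distance is 3. The length-3 paths are: I–B–H–A; I–B–E–A; I–C–E–A; I–G–D–A; I–G–F–A.
That gives 5 distinct shortest paths.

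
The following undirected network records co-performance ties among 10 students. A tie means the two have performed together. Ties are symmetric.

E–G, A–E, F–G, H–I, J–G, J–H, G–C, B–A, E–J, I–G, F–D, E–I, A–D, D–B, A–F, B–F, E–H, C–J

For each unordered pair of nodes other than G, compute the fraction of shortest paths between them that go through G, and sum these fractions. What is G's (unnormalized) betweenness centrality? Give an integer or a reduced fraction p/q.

Pairs whose geodesics pass through G — A–C: 2/3; D–J: 1/2; D–I: 1/2; D–C: 1; B–J: 1/2; B–I: 1/2; B–C: 1; F–J: 1; F–I: 1; F–H: 3/4; F–E: 1/2; F–C: 1; J–I: 1/3; I–C: 1 … (+1 more pairs).
All other pairs contribute 0.
Summing the contributions gives betweenness(G) = 43/4.

43/4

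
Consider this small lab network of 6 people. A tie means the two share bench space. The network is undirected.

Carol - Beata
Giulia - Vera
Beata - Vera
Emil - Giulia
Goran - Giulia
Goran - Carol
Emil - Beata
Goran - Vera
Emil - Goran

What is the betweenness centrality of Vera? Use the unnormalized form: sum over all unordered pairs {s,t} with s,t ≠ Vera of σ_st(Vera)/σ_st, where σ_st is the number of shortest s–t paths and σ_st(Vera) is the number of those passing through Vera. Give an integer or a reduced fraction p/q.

5/6

Pairs whose geodesics pass through Vera — Goran–Beata: 1/3; Beata–Giulia: 1/2.
All other pairs contribute 0.
Summing the contributions gives betweenness(Vera) = 5/6.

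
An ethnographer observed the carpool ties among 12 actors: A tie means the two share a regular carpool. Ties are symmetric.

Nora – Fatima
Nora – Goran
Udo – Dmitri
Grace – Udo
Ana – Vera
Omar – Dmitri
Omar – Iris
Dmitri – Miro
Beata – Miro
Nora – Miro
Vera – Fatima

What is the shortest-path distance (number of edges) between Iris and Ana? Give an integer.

7

One shortest route is Iris – Omar – Dmitri – Miro – Nora – Fatima – Vera – Ana, which uses 7 edges, and at distance 6 from Iris we only reach {Vera}, which does not include Ana. So d(Iris,Ana) = 7.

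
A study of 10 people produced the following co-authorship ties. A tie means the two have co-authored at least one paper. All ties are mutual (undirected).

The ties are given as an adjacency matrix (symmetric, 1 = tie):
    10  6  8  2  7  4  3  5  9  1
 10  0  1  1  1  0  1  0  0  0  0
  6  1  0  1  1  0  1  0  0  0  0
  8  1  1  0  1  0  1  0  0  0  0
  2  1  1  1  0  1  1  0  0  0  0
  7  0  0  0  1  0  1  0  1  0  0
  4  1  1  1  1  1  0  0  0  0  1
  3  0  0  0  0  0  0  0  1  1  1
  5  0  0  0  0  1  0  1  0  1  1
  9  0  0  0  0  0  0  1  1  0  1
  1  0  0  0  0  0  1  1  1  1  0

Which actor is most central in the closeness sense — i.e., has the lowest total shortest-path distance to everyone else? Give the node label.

Farness (sum of distances to all others) for each node — 1:14, 2:15, 3:19, 4:12, 5:17, 6:17, 7:15, 8:17, 9:19, 10:17.
The smallest farness is 12, for 4, so 4 has the highest closeness.

4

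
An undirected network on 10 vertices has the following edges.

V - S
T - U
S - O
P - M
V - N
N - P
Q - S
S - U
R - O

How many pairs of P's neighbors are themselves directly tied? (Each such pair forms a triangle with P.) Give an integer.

0

P's neighbors are M and N, but none of them are tied to each other, so no triangle contains P.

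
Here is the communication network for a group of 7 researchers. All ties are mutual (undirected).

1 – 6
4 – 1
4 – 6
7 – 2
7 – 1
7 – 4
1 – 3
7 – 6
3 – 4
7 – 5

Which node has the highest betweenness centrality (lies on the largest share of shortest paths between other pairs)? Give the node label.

Unnormalized betweenness of each node: 1:2, 2:0, 3:0, 4:2, 5:0, 6:0, 7:9.
7 has the largest value, 9, making it the main broker — the node through which the most shortest paths run.

7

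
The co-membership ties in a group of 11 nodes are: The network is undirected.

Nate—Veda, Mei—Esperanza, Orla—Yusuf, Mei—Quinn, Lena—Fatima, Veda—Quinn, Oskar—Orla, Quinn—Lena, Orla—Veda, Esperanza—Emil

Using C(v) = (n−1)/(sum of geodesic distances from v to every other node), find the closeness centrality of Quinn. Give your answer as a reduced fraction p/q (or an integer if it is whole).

1/2

Distances from Quinn: Emil:3, Esperanza:2, Fatima:2, Lena:1, Mei:1, Nate:2, Orla:2, Oskar:3, Veda:1, Yusuf:3. Sum = 20.
n = 11, so closeness = 10/20 = 1/2.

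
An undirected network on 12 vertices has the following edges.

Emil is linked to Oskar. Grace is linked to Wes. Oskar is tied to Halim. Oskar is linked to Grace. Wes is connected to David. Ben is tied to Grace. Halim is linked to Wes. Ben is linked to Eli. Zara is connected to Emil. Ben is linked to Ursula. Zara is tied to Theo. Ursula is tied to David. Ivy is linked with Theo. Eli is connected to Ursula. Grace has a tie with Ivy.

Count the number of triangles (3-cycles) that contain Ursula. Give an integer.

1

Ursula's neighbors: Ben, David, and Eli.
Neighbor pairs that are themselves tied: Ursula–Ben–Eli. Each forms one triangle with Ursula, for 1 in total.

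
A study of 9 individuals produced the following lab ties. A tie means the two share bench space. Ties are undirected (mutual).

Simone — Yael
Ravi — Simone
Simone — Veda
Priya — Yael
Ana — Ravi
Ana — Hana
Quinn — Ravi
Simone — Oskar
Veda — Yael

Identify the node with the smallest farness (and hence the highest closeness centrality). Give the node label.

Farness (sum of distances to all others) for each node — Ana:19, Hana:26, Oskar:20, Priya:24, Quinn:21, Ravi:14, Simone:13, Veda:18, Yael:17.
The smallest farness is 13, for Simone, so Simone has the highest closeness.

Simone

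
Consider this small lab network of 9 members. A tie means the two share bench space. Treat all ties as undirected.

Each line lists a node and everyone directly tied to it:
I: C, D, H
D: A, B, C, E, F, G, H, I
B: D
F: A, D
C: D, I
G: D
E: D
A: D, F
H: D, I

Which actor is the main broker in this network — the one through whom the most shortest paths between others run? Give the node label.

D

Unnormalized betweenness of each node: A:0, B:0, C:0, D:49/2, E:0, F:0, G:0, H:0, I:1/2.
D has the largest value, 49/2, making it the main broker — the node through which the most shortest paths run.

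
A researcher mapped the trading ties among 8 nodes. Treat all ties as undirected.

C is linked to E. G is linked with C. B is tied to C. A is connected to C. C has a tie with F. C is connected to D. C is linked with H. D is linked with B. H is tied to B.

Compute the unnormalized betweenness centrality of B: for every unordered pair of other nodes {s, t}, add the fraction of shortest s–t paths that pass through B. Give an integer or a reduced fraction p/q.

1/2

Pairs whose geodesics pass through B — D–H: 1/2.
All other pairs contribute 0.
Summing the contributions gives betweenness(B) = 1/2.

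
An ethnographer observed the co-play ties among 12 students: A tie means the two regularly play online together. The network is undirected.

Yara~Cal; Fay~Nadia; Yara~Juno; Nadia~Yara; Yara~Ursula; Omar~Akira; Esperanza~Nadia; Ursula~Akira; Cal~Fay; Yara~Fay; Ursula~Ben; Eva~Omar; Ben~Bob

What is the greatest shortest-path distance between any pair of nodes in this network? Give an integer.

6

Eccentricity of each node (its greatest distance to any other): Akira:4, Ben:4, Bob:5, Cal:5, Esperanza:6, Eva:6, Fay:5, Juno:5, Nadia:5, Omar:5, Ursula:3, Yara:4.
The maximum eccentricity is 6, realized for instance by the pair Esperanza–Eva via Esperanza – Nadia – Yara – Ursula – Akira – Omar – Eva. So the diameter is 6.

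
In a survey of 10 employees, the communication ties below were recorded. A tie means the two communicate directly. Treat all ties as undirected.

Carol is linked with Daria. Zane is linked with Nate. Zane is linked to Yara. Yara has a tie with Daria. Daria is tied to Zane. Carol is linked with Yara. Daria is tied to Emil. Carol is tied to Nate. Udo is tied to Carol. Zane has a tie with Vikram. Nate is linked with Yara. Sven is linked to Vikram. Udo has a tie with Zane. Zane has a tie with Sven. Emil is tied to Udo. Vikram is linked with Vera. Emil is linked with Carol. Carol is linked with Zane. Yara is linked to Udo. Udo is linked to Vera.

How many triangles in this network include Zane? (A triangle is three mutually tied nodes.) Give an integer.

8

Zane's neighbors: Carol, Daria, Nate, Sven, Udo, Vikram, and Yara.
Neighbor pairs that are themselves tied: Zane–Carol–Daria; Zane–Carol–Nate; Zane–Carol–Udo; Zane–Carol–Yara; Zane–Daria–Yara; Zane–Nate–Yara; Zane–Sven–Vikram; Zane–Udo–Yara. Each forms one triangle with Zane, for 8 in total.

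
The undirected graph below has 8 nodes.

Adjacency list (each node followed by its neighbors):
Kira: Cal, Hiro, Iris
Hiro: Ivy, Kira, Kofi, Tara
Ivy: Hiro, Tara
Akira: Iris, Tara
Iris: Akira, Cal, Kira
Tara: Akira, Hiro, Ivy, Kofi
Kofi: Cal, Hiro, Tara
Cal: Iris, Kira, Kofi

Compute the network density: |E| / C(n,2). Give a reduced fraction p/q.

There are 12 edges and 8 nodes, so the maximum possible is C(8,2) = 28.
Density = 12/28 = 3/7.

3/7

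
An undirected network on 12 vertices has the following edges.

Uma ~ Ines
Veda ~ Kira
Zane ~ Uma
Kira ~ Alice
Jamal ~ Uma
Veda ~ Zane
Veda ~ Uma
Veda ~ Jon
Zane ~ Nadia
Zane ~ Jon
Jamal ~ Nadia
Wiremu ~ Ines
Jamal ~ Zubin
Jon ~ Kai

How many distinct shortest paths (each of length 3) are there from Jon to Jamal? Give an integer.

3

The shortest distance is 3. The length-3 paths are: Jon–Zane–Uma–Jamal; Jon–Veda–Uma–Jamal; Jon–Zane–Nadia–Jamal.
That gives 3 distinct shortest paths.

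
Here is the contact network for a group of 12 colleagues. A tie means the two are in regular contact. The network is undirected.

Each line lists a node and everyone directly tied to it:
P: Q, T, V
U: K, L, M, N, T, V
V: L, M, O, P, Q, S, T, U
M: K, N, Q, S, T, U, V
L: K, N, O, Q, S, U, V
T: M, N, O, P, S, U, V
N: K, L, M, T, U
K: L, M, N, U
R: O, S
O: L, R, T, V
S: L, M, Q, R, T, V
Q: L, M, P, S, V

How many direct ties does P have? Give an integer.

P is directly tied to Q, T, and V. That is 3 neighbors, so the degree of P is 3.

3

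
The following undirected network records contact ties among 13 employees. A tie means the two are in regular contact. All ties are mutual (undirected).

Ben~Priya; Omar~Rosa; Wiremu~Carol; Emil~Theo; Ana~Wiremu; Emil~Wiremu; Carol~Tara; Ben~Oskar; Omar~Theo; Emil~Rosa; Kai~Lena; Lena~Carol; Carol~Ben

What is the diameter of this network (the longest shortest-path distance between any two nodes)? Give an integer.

6

Eccentricity of each node (its greatest distance to any other): Ana:4, Ben:5, Carol:4, Emil:4, Kai:6, Lena:5, Omar:6, Oskar:6, Priya:6, Rosa:5, Tara:5, Theo:5, Wiremu:3.
The maximum eccentricity is 6, realized for instance by the pair Oskar–Omar via Oskar – Ben – Carol – Wiremu – Emil – Rosa – Omar. So the diameter is 6.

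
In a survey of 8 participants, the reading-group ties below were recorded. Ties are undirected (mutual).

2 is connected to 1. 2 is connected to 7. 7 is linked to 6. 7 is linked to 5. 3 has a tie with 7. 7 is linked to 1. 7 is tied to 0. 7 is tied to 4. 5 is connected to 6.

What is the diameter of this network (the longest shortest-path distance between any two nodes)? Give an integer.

2

Eccentricity of each node (its greatest distance to any other): 0:2, 1:2, 2:2, 3:2, 4:2, 5:2, 6:2, 7:1.
The maximum eccentricity is 2, realized for instance by the pair 6–3 via 6 – 7 – 3. So the diameter is 2.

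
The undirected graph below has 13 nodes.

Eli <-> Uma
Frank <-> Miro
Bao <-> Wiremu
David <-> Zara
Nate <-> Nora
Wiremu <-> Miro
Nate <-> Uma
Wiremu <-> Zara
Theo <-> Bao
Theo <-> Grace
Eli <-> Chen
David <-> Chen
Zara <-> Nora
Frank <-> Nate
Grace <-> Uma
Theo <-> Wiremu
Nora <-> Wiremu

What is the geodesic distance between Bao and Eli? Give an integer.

One shortest route is Bao – Theo – Grace – Uma – Eli, which uses 4 edges, and at distance 3 from Bao we only reach {David, Frank, Nate, Uma}, which does not include Eli. So d(Bao,Eli) = 4.

4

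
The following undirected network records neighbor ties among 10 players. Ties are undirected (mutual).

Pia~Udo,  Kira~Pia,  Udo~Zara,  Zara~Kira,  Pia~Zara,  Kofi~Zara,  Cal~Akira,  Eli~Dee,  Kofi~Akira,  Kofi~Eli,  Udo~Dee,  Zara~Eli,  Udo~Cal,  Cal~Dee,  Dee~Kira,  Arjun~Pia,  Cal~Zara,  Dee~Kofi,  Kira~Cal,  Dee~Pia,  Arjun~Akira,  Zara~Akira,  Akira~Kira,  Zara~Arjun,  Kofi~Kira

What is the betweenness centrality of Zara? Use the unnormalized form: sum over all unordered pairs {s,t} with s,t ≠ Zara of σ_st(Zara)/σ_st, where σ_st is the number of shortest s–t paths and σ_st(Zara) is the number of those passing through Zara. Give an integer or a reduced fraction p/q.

Pairs whose geodesics pass through Zara — Kira–Arjun: 1/3; Kira–Udo: 1/4; Kira–Eli: 1/3; Kofi–Arjun: 1/2; Kofi–Udo: 1/2; Kofi–Cal: 1/4; Kofi–Pia: 1/3; Arjun–Udo: 1/2; Arjun–Eli: 1; Arjun–Cal: 1/2; Udo–Eli: 1/2; Udo–Akira: 1/2; Eli–Cal: 1/2; Eli–Pia: 1/2 … (+3 more pairs).
All other pairs contribute 0.
Summing the contributions gives betweenness(Zara) = 91/12.

91/12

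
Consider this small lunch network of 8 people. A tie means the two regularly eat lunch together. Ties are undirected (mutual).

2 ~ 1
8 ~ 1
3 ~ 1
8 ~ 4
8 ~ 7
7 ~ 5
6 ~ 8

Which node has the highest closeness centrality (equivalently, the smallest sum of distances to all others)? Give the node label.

8

Farness (sum of distances to all others) for each node — 1:12, 2:18, 3:18, 4:16, 5:20, 6:16, 7:14, 8:10.
The smallest farness is 10, for 8, so 8 has the highest closeness.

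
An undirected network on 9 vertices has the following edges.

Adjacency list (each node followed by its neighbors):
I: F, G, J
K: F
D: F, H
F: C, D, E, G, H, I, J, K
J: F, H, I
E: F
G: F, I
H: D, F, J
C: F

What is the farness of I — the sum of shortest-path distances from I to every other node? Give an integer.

Distances from I: C:2, D:2, E:2, F:1, G:1, H:2, J:1, K:2.
Sum = 2 + 2 + 2 + 1 + 1 + 2 + 1 + 2 = 13.

13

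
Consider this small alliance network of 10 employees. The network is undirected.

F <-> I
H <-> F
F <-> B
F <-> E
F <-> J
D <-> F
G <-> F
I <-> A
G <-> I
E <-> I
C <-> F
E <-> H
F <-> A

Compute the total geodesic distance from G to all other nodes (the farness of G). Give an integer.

Distances from G: A:2, B:2, C:2, D:2, E:2, F:1, H:2, I:1, J:2.
Sum = 2 + 2 + 2 + 2 + 2 + 1 + 2 + 1 + 2 = 16.

16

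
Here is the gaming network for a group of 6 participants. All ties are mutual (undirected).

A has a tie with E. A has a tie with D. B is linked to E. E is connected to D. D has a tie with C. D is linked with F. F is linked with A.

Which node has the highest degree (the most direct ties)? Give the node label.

Degrees — A:3, B:1, C:1, D:4, E:3, F:2.
The maximum is 4, attained only by D.

D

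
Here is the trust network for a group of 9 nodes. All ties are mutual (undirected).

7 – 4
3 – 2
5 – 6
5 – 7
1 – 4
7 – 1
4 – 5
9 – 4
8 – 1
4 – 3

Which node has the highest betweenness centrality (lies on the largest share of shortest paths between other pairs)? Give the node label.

4

Unnormalized betweenness of each node: 1:7, 2:0, 3:7, 4:19, 5:7, 6:0, 7:2, 8:0, 9:0.
4 has the largest value, 19, making it the main broker — the node through which the most shortest paths run.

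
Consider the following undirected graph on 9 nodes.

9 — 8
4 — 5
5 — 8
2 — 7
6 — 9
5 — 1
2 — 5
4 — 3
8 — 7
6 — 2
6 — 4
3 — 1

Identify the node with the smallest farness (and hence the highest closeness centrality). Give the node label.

5

Farness (sum of distances to all others) for each node — 1:17, 2:14, 3:19, 4:14, 5:12, 6:14, 7:18, 8:14, 9:16.
The smallest farness is 12, for 5, so 5 has the highest closeness.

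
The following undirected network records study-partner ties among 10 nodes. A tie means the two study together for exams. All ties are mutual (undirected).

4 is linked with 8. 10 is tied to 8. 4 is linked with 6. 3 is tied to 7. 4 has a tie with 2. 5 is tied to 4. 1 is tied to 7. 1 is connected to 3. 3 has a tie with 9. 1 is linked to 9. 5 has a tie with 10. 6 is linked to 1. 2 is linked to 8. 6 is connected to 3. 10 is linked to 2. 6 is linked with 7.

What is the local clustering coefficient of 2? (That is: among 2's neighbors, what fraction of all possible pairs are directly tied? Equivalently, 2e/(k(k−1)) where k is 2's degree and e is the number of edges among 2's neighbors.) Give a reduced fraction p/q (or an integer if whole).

2's neighbors: 4, 8, and 10 (k = 3).
Possible neighbor pairs: C(3,2) = 3. Edges among them: 4–8, 8–10 → e = 2.
Clustering(2) = 2/3.

2/3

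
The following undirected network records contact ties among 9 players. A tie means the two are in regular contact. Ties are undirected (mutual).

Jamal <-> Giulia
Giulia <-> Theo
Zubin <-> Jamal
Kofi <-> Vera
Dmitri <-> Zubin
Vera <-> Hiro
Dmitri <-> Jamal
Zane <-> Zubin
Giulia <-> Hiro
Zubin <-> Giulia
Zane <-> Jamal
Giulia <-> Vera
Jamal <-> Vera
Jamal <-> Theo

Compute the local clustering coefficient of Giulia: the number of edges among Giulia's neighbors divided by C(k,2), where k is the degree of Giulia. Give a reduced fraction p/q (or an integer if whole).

2/5

Giulia's neighbors: Hiro, Jamal, Theo, Vera, and Zubin (k = 5).
Possible neighbor pairs: C(5,2) = 10. Edges among them: Hiro–Vera, Jamal–Theo, Jamal–Vera, Jamal–Zubin → e = 4.
Clustering(Giulia) = 4/10 = 2/5.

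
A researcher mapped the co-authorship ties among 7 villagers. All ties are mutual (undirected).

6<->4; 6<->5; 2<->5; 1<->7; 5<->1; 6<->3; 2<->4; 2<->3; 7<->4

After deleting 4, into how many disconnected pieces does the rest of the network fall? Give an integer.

4's neighbors (2, 6, and 7) remain reachable from one another through other ties, so the rest of the network stays in one piece.

1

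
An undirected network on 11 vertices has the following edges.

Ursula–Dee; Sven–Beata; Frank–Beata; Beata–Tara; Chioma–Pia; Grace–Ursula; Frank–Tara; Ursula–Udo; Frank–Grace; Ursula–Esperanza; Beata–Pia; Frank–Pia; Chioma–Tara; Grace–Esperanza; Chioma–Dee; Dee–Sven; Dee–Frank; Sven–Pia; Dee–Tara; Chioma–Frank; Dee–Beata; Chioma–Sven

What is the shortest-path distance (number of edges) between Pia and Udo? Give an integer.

One shortest route is Pia – Sven – Dee – Ursula – Udo, which uses 4 edges, and at distance 3 from Pia we only reach {Esperanza, Ursula}, which does not include Udo. So d(Pia,Udo) = 4.

4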